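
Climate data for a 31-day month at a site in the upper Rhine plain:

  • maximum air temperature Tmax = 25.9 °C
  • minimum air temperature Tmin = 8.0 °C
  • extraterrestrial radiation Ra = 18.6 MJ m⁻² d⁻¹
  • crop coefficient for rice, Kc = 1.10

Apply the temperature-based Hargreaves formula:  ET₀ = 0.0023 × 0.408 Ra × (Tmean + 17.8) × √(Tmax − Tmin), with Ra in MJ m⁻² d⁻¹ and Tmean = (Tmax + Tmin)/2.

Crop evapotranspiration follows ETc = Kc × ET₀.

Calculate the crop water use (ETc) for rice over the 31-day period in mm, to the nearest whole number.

88 mm

Tmean = (25.9 + 8.0)/2 = 16.95 °C
0.408 Ra = 0.408 × 18.6 = 7.5888 mm/d equivalent
ET₀ = 0.0023 × 7.5888 × (16.95 + 17.8) × √17.9 = 0.0023 × 7.5888 × 34.75 × 4.2308 = 2.5661 mm/d
ETc = Kc × ET₀ = 1.10 × 2.5661 = 2.8227 mm/d
Over 31 days: 2.8227 × 31 = 87.504 mm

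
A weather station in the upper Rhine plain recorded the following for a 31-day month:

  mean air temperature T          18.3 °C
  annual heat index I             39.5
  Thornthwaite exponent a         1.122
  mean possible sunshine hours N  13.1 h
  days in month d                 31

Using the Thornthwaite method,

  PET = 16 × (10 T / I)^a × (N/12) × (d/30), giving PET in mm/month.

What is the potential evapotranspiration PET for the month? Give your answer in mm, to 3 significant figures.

101 mm

10T/I = 10 × 18.3 / 39.5 = 4.6329
(10T/I)^a = 4.6329^1.122 = 5.5858
Uncorrected PET = 16 × 5.5858 = 89.373 mm
Correction = (N/12)(d/30) = (13.1/12)(31/30) = 1.1281
PET = 89.373 × 1.1281 = 100.822 mm/month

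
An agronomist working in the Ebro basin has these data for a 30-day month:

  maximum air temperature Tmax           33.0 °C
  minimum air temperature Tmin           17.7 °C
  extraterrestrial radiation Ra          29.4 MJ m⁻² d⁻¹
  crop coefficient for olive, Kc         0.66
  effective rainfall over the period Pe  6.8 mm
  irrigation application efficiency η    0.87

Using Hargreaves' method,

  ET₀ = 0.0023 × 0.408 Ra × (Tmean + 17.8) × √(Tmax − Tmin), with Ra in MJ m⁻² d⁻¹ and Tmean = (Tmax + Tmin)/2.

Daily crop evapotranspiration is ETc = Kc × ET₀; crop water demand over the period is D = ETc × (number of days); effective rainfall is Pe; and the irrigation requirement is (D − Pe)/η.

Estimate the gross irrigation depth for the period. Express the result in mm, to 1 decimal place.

Tmean = (33.0 + 17.7)/2 = 25.35 °C
0.408 Ra = 0.408 × 29.4 = 11.9952 mm/d equivalent
ET₀ = 0.0023 × 11.9952 × (25.35 + 17.8) × √15.3 = 0.0023 × 11.9952 × 43.15 × 3.9115 = 4.6565 mm/d
ETc = Kc × ET₀ = 0.66 × 4.6565 = 3.0733 mm/d
Crop demand D = ETc × 30 d = 3.0733 × 30 = 92.199 mm
D − Pe = 92.199 − 6.8 = 85.399 mm
Gross irrigation = 85.399 / 0.87 = 98.160 mm

98.2 mm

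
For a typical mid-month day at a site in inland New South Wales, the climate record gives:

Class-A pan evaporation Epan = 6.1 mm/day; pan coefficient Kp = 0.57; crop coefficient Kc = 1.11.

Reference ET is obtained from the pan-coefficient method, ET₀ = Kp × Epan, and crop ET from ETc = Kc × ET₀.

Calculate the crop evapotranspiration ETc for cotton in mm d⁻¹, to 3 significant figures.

3.86 mm d⁻¹

ET₀ = 0.57 × 6.1 = 3.4770 mm/d
ETc = Kc × ET₀ = 1.11 × 3.4770 = 3.8595 mm/d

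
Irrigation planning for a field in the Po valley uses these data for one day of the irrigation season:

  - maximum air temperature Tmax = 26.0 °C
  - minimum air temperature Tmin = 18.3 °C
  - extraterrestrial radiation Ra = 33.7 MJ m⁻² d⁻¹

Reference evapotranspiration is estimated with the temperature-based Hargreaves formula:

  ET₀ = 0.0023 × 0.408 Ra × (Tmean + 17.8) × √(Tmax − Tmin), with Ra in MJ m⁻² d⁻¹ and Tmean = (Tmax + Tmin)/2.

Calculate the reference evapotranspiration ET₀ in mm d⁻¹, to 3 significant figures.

Tmean = (26.0 + 18.3)/2 = 22.15 °C
0.408 Ra = 0.408 × 33.7 = 13.7496 mm/d equivalent
ET₀ = 0.0023 × 13.7496 × (22.15 + 17.8) × √7.7 = 0.0023 × 13.7496 × 39.95 × 2.7749 = 3.5058 mm/d

3.51 mm d⁻¹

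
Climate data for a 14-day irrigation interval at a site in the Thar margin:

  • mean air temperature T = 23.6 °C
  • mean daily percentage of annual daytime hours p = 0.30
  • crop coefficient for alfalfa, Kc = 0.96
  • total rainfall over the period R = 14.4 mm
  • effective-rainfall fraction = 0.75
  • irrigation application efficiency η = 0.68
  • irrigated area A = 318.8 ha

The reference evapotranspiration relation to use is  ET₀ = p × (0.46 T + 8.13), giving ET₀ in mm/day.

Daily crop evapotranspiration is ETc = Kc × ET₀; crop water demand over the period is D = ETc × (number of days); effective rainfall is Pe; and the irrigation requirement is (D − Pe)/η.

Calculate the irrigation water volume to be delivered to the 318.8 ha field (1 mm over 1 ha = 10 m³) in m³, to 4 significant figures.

308300 m³

ET₀ = 0.30 × (0.46 × 23.6 + 8.13) = 0.30 × 18.986 = 5.6958 mm/d
ETc = Kc × ET₀ = 0.96 × 5.6958 = 5.4680 mm/d
Crop demand D = ETc × 14 d = 5.4680 × 14 = 76.552 mm
Pe = 0.75 × 14.4 = 10.800 mm
D − Pe = 76.552 − 10.800 = 65.752 mm
Gross irrigation = 65.752 / 0.68 = 96.694 mm
Volume = 96.694 mm × 318.8 ha × 10 = 308260.5 m³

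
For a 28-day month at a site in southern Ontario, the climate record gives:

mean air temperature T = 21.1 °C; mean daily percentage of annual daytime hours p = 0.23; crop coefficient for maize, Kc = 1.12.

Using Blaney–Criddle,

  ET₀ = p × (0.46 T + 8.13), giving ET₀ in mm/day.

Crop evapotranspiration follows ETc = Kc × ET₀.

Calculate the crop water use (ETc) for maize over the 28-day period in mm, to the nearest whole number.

ET₀ = 0.23 × (0.46 × 21.1 + 8.13) = 0.23 × 17.836 = 4.1023 mm/d
ETc = Kc × ET₀ = 1.12 × 4.1023 = 4.5946 mm/d
Over 28 days: 4.5946 × 28 = 128.649 mm

129 mm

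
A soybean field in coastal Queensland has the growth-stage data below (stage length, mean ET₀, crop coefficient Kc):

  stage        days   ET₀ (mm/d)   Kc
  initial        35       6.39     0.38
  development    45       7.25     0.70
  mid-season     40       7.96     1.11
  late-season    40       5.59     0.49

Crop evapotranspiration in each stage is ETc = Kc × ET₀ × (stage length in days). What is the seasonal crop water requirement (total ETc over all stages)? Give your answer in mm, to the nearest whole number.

776 mm

initial: 0.38 × 6.39 × 35 = 84.99 mm
development: 0.70 × 7.25 × 45 = 228.38 mm
mid-season: 1.11 × 7.96 × 40 = 353.42 mm
late-season: 0.49 × 5.59 × 40 = 109.56 mm
Seasonal total = 776.35 mm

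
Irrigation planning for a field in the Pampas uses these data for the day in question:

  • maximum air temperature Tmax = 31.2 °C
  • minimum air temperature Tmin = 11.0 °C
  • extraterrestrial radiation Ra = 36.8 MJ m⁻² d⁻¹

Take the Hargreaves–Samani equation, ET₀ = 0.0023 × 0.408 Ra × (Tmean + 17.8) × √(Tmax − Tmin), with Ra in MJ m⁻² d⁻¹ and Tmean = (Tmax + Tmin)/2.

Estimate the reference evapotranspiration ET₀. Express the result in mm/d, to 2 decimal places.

Tmean = (31.2 + 11.0)/2 = 21.10 °C
0.408 Ra = 0.408 × 36.8 = 15.0144 mm/d equivalent
ET₀ = 0.0023 × 15.0144 × (21.10 + 17.8) × √20.2 = 0.0023 × 15.0144 × 38.90 × 4.4944 = 6.0375 mm/d

6.04 mm/d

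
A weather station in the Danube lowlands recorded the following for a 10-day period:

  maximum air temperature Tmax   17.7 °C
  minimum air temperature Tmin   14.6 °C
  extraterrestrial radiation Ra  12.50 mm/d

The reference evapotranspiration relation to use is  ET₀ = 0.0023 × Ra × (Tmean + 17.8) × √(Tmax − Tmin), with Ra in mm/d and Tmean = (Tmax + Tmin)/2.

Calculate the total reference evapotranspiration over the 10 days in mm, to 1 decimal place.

Tmean = (17.7 + 14.6)/2 = 16.15 °C
ET₀ = 0.0023 × 12.50 × (16.15 + 17.8) × √3.1 = 0.0023 × 12.50 × 33.95 × 1.7607 = 1.7186 mm/d
Over 10 days: 1.7186 × 10 = 17.186 mm

17.2 mm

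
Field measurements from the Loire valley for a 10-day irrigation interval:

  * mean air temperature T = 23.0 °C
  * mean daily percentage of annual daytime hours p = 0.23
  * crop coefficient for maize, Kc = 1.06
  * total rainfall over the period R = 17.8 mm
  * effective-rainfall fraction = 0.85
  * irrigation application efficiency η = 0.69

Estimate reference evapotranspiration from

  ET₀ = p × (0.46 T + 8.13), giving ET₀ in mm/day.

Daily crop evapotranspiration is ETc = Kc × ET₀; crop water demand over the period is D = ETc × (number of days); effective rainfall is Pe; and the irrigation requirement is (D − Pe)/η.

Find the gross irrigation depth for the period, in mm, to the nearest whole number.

ET₀ = 0.23 × (0.46 × 23.0 + 8.13) = 0.23 × 18.710 = 4.3033 mm/d
ETc = Kc × ET₀ = 1.06 × 4.3033 = 4.5615 mm/d
Crop demand D = ETc × 10 d = 4.5615 × 10 = 45.615 mm
Pe = 0.85 × 17.8 = 15.130 mm
D − Pe = 45.615 − 15.130 = 30.485 mm
Gross irrigation = 30.485 / 0.69 = 44.181 mm

44 mm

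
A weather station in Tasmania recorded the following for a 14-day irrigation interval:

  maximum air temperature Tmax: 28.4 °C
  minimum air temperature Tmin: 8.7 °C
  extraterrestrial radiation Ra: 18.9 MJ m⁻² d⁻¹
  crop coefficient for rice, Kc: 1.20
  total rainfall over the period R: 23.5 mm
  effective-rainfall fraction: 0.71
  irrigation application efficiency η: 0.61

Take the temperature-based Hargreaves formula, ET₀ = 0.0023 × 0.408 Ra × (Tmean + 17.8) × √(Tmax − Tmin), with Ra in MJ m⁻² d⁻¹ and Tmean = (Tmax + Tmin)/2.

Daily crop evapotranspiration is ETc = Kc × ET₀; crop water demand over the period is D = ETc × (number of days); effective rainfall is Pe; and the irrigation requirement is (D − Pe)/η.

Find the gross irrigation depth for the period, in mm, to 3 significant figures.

51.5 mm

Tmean = (28.4 + 8.7)/2 = 18.55 °C
0.408 Ra = 0.408 × 18.9 = 7.7112 mm/d equivalent
ET₀ = 0.0023 × 7.7112 × (18.55 + 17.8) × √19.7 = 0.0023 × 7.7112 × 36.35 × 4.4385 = 2.8615 mm/d
ETc = Kc × ET₀ = 1.20 × 2.8615 = 3.4338 mm/d
Crop demand D = ETc × 14 d = 3.4338 × 14 = 48.073 mm
Pe = 0.71 × 23.5 = 16.685 mm
D − Pe = 48.073 − 16.685 = 31.388 mm
Gross irrigation = 31.388 / 0.61 = 51.456 mm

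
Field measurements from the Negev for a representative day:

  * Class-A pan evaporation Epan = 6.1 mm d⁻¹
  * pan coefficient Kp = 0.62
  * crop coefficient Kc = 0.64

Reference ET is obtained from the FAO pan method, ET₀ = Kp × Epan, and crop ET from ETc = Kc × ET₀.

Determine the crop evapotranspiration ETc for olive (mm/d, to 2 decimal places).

ET₀ = 0.62 × 6.1 = 3.7820 mm/d
ETc = Kc × ET₀ = 0.64 × 3.7820 = 2.4205 mm/d

2.42 mm/d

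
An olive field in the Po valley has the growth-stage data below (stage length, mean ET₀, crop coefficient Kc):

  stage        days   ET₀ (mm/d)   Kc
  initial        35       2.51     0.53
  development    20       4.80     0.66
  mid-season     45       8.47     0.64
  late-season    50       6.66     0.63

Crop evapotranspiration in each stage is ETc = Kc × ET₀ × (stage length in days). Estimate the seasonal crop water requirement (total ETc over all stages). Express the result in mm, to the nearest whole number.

initial: 0.53 × 2.51 × 35 = 46.56 mm
development: 0.66 × 4.80 × 20 = 63.36 mm
mid-season: 0.64 × 8.47 × 45 = 243.94 mm
late-season: 0.63 × 6.66 × 50 = 209.79 mm
Seasonal total = 563.65 mm

564 mm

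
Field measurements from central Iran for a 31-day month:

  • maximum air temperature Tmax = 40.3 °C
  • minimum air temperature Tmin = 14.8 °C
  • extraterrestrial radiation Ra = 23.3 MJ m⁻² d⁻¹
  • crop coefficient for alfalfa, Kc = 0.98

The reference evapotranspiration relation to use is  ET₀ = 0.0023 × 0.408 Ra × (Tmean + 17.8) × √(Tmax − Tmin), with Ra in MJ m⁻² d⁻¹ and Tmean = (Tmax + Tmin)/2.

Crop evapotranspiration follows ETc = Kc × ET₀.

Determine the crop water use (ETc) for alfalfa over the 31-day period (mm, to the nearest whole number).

152 mm

Tmean = (40.3 + 14.8)/2 = 27.55 °C
0.408 Ra = 0.408 × 23.3 = 9.5064 mm/d equivalent
ET₀ = 0.0023 × 9.5064 × (27.55 + 17.8) × √25.5 = 0.0023 × 9.5064 × 45.35 × 5.0498 = 5.0072 mm/d
ETc = Kc × ET₀ = 0.98 × 5.0072 = 4.9071 mm/d
Over 31 days: 4.9071 × 31 = 152.120 mm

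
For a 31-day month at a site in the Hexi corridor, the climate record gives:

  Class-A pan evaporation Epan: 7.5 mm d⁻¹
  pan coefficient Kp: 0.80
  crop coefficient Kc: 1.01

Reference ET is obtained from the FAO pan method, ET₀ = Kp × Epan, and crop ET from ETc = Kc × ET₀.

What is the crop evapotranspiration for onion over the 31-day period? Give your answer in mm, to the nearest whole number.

188 mm

ET₀ = 0.80 × 7.5 = 6.0000 mm/d
ETc = Kc × ET₀ = 1.01 × 6.0000 = 6.0600 mm/d
Over 31 days: 6.0600 × 31 = 187.860 mm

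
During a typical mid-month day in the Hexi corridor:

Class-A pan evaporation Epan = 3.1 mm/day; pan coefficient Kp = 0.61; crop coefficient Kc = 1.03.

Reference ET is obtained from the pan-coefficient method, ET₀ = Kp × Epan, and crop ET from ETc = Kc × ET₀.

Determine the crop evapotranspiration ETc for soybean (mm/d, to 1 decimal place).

1.9 mm/d

ET₀ = 0.61 × 3.1 = 1.8910 mm/d
ETc = Kc × ET₀ = 1.03 × 1.8910 = 1.9477 mm/d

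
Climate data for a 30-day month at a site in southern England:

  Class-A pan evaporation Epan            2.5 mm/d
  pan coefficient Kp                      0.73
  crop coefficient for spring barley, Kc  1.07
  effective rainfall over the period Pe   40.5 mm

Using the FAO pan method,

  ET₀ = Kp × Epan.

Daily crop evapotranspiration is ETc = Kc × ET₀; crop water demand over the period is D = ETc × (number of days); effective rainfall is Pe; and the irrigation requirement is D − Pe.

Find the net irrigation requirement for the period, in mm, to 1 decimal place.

ET₀ = 0.73 × 2.5 = 1.8250 mm/d
ETc = Kc × ET₀ = 1.07 × 1.8250 = 1.9528 mm/d
Crop demand D = ETc × 30 d = 1.9528 × 30 = 58.584 mm
D − Pe = 58.584 − 40.5 = 18.084 mm

18.1 mm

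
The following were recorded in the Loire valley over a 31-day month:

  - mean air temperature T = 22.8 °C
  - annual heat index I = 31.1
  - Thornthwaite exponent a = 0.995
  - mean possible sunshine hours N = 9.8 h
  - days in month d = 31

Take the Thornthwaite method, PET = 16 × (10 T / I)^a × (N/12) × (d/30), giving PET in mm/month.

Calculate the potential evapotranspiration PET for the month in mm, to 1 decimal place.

98.0 mm

10T/I = 10 × 22.8 / 31.1 = 7.3312
(10T/I)^a = 7.3312^0.995 = 7.2585
Uncorrected PET = 16 × 7.2585 = 116.136 mm
Correction = (N/12)(d/30) = (9.8/12)(31/30) = 0.8439
PET = 116.136 × 0.8439 = 98.007 mm/month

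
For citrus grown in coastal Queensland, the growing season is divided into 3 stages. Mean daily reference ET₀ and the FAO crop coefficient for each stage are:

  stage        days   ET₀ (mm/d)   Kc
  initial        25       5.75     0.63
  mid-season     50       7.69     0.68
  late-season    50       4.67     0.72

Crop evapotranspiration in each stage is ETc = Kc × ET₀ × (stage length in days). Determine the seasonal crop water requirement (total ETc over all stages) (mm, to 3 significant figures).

520 mm

initial: 0.63 × 5.75 × 25 = 90.56 mm
mid-season: 0.68 × 7.69 × 50 = 261.46 mm
late-season: 0.72 × 4.67 × 50 = 168.12 mm
Seasonal total = 520.14 mm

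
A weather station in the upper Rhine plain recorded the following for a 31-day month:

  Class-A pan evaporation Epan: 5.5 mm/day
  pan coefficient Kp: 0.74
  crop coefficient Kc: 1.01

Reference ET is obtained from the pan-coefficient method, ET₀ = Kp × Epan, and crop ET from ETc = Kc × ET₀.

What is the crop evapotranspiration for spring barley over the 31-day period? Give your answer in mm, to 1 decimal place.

127.4 mm

ET₀ = 0.74 × 5.5 = 4.0700 mm/d
ETc = Kc × ET₀ = 1.01 × 4.0700 = 4.1107 mm/d
Over 31 days: 4.1107 × 31 = 127.432 mm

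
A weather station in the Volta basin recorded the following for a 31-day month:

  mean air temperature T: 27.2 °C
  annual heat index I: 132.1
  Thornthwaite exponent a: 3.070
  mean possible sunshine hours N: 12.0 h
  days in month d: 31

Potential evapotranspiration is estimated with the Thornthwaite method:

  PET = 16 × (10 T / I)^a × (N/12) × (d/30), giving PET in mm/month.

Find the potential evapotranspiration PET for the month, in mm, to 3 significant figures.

10T/I = 10 × 27.2 / 132.1 = 2.0590
(10T/I)^a = 2.0590^3.070 = 9.1817
Uncorrected PET = 16 × 9.1817 = 146.907 mm
Correction = (N/12)(d/30) = (12.0/12)(31/30) = 1.0333
PET = 146.907 × 1.0333 = 151.799 mm/month

152 mm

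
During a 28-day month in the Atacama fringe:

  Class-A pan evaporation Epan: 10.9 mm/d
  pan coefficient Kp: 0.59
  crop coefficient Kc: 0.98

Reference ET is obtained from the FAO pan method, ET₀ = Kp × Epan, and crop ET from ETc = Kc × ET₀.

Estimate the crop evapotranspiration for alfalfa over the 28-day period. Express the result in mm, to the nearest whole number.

ET₀ = 0.59 × 10.9 = 6.4310 mm/d
ETc = Kc × ET₀ = 0.98 × 6.4310 = 6.3024 mm/d
Over 28 days: 6.3024 × 28 = 176.467 mm

176 mm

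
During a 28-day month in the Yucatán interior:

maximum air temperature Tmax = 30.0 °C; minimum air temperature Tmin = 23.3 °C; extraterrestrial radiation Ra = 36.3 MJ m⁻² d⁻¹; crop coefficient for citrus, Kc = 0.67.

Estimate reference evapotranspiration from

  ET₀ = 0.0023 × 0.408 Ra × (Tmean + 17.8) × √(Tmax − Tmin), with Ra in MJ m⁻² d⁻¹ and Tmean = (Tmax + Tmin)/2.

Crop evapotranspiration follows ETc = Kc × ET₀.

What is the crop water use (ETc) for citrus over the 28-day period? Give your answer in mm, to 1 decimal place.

Tmean = (30.0 + 23.3)/2 = 26.65 °C
0.408 Ra = 0.408 × 36.3 = 14.8104 mm/d equivalent
ET₀ = 0.0023 × 14.8104 × (26.65 + 17.8) × √6.7 = 0.0023 × 14.8104 × 44.45 × 2.5884 = 3.9192 mm/d
ETc = Kc × ET₀ = 0.67 × 3.9192 = 2.6259 mm/d
Over 28 days: 2.6259 × 28 = 73.525 mm

73.5 mm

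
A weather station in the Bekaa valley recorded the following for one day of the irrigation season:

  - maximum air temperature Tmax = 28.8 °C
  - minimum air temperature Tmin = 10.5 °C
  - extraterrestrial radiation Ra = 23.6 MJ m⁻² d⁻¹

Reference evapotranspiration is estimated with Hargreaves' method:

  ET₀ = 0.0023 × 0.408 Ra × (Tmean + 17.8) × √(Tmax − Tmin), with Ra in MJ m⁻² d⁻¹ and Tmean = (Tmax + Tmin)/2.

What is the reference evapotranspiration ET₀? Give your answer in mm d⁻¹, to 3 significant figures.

3.55 mm d⁻¹

Tmean = (28.8 + 10.5)/2 = 19.65 °C
0.408 Ra = 0.408 × 23.6 = 9.6288 mm/d equivalent
ET₀ = 0.0023 × 9.6288 × (19.65 + 17.8) × √18.3 = 0.0023 × 9.6288 × 37.45 × 4.2778 = 3.5479 mm/d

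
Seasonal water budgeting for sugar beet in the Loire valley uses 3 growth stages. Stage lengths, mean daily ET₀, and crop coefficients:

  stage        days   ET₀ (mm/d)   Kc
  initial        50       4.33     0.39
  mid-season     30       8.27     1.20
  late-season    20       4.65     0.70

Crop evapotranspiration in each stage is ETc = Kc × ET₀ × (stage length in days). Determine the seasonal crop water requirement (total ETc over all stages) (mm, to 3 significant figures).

initial: 0.39 × 4.33 × 50 = 84.44 mm
mid-season: 1.20 × 8.27 × 30 = 297.72 mm
late-season: 0.70 × 4.65 × 20 = 65.10 mm
Seasonal total = 447.26 mm

447 mm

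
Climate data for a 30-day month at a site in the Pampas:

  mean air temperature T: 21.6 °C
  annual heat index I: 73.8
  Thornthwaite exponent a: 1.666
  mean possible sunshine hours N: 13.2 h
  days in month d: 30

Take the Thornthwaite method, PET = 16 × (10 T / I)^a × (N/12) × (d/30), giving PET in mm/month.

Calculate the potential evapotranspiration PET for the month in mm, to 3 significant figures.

10T/I = 10 × 21.6 / 73.8 = 2.9268
(10T/I)^a = 2.9268^1.666 = 5.9843
Uncorrected PET = 16 × 5.9843 = 95.749 mm
Correction = (N/12)(d/30) = (13.2/12)(30/30) = 1.1000
PET = 95.749 × 1.1000 = 105.324 mm/month

105 mm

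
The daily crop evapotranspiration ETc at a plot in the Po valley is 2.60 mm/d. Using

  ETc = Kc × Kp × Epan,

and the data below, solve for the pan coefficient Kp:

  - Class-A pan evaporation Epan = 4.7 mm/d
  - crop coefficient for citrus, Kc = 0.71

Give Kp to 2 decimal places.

ETc = Kc × Kp × Epan  ⇒  Kp = ETc / (Kc × Epan)
Kp = 2.60 / (0.71 × 4.7) = 2.60 / 3.337 = 0.7791

0.78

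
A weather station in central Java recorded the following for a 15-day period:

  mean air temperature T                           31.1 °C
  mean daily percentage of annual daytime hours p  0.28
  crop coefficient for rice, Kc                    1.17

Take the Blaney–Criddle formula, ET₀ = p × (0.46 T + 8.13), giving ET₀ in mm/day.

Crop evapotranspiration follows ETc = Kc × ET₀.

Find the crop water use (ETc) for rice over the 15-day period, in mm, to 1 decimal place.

ET₀ = 0.28 × (0.46 × 31.1 + 8.13) = 0.28 × 22.436 = 6.2821 mm/d
ETc = Kc × ET₀ = 1.17 × 6.2821 = 7.3501 mm/d
Over 15 days: 7.3501 × 15 = 110.252 mm

110.3 mm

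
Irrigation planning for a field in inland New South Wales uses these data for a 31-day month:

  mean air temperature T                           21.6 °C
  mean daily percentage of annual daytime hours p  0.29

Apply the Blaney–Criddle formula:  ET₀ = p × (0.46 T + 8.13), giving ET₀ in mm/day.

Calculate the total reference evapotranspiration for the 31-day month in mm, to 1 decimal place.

ET₀ = 0.29 × (0.46 × 21.6 + 8.13) = 0.29 × 18.066 = 5.2391 mm/d
Monthly total = 5.2391 × 31 = 162.412 mm

162.4 mm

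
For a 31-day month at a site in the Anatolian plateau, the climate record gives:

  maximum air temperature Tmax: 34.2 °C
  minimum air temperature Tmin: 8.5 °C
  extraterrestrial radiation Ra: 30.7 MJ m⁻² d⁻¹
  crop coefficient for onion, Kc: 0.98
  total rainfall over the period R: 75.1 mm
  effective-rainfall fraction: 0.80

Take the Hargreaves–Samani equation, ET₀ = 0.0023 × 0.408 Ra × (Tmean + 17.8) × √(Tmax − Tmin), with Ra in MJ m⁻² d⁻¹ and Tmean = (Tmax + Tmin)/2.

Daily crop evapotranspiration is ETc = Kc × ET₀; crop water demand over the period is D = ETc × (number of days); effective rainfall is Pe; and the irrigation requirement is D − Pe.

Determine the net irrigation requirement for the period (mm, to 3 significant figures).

Tmean = (34.2 + 8.5)/2 = 21.35 °C
0.408 Ra = 0.408 × 30.7 = 12.5256 mm/d equivalent
ET₀ = 0.0023 × 12.5256 × (21.35 + 17.8) × √25.7 = 0.0023 × 12.5256 × 39.15 × 5.0695 = 5.7177 mm/d
ETc = Kc × ET₀ = 0.98 × 5.7177 = 5.6033 mm/d
Crop demand D = ETc × 31 d = 5.6033 × 31 = 173.702 mm
Pe = 0.80 × 75.1 = 60.080 mm
D − Pe = 173.702 − 60.080 = 113.622 mm

114 mm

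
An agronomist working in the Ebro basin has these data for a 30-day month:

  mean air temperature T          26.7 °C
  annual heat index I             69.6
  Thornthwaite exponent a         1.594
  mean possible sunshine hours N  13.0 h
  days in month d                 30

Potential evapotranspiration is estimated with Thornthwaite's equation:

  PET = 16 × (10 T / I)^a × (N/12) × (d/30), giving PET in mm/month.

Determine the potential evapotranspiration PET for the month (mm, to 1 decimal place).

147.8 mm

10T/I = 10 × 26.7 / 69.6 = 3.8362
(10T/I)^a = 3.8362^1.594 = 8.5259
Uncorrected PET = 16 × 8.5259 = 136.414 mm
Correction = (N/12)(d/30) = (13.0/12)(30/30) = 1.0833
PET = 136.414 × 1.0833 = 147.777 mm/month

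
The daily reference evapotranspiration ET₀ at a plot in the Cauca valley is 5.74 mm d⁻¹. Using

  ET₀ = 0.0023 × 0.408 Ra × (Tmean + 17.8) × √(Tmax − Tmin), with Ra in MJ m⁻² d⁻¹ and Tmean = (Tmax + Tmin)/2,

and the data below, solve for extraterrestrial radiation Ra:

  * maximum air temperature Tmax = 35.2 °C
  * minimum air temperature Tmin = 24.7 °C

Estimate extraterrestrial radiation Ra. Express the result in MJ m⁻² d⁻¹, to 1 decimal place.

39.5 MJ m⁻² d⁻¹

Tmean = (35.2+24.7)/2 = 29.95 °C; ΔT = 10.5
Ra = ET₀ / [0.0023 × 0.408 × (Tmean+17.8) × √ΔT]
   = 5.74 / (0.0023 × 0.408 × 47.75 × 3.2404) = 39.532 MJ m⁻² d⁻¹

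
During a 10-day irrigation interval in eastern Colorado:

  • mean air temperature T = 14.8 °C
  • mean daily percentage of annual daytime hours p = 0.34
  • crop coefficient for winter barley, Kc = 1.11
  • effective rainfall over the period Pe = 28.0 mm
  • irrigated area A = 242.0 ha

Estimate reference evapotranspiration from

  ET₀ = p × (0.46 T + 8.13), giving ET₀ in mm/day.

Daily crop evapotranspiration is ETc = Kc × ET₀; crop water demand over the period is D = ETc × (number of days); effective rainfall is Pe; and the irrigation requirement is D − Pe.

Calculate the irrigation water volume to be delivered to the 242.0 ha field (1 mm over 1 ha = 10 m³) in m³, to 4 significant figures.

ET₀ = 0.34 × (0.46 × 14.8 + 8.13) = 0.34 × 14.938 = 5.0789 mm/d
ETc = Kc × ET₀ = 1.11 × 5.0789 = 5.6376 mm/d
Crop demand D = ETc × 10 d = 5.6376 × 10 = 56.376 mm
D − Pe = 56.376 − 28.0 = 28.376 mm
Volume = 28.376 mm × 242.0 ha × 10 = 68669.9 m³

68670 m³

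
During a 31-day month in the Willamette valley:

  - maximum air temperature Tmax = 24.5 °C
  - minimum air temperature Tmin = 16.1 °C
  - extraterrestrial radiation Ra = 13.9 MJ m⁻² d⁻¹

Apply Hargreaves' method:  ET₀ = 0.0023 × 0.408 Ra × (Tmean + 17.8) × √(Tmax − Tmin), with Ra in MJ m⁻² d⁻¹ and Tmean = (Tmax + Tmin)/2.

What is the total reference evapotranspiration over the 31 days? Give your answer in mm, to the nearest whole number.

Tmean = (24.5 + 16.1)/2 = 20.30 °C
0.408 Ra = 0.408 × 13.9 = 5.6712 mm/d equivalent
ET₀ = 0.0023 × 5.6712 × (20.30 + 17.8) × √8.4 = 0.0023 × 5.6712 × 38.10 × 2.8983 = 1.4404 mm/d
Over 31 days: 1.4404 × 31 = 44.652 mm

45 mm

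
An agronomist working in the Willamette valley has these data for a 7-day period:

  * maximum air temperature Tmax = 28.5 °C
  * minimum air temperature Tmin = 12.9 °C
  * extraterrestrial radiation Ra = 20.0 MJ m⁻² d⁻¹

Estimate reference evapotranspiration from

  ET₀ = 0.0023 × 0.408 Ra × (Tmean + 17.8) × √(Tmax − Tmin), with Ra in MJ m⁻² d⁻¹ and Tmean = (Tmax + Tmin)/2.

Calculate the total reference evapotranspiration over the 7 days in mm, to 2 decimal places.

19.98 mm

Tmean = (28.5 + 12.9)/2 = 20.70 °C
0.408 Ra = 0.408 × 20.0 = 8.1600 mm/d equivalent
ET₀ = 0.0023 × 8.1600 × (20.70 + 17.8) × √15.6 = 0.0023 × 8.1600 × 38.50 × 3.9497 = 2.8539 mm/d
Over 7 days: 2.8539 × 7 = 19.977 mm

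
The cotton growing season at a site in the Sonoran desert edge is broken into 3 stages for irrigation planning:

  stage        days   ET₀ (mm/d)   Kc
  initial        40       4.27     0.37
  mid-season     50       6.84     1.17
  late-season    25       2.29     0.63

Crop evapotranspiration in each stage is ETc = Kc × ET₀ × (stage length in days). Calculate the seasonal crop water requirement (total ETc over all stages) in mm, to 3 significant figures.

initial: 0.37 × 4.27 × 40 = 63.20 mm
mid-season: 1.17 × 6.84 × 50 = 400.14 mm
late-season: 0.63 × 2.29 × 25 = 36.07 mm
Seasonal total = 499.41 mm

499 mm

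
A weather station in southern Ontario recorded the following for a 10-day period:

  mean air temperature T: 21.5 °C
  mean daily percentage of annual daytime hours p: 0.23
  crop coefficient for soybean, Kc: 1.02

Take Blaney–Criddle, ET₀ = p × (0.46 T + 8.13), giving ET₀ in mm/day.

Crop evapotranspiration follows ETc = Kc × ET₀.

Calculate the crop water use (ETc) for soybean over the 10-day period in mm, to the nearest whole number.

ET₀ = 0.23 × (0.46 × 21.5 + 8.13) = 0.23 × 18.020 = 4.1446 mm/d
ETc = Kc × ET₀ = 1.02 × 4.1446 = 4.2275 mm/d
Over 10 days: 4.2275 × 10 = 42.275 mm

42 mm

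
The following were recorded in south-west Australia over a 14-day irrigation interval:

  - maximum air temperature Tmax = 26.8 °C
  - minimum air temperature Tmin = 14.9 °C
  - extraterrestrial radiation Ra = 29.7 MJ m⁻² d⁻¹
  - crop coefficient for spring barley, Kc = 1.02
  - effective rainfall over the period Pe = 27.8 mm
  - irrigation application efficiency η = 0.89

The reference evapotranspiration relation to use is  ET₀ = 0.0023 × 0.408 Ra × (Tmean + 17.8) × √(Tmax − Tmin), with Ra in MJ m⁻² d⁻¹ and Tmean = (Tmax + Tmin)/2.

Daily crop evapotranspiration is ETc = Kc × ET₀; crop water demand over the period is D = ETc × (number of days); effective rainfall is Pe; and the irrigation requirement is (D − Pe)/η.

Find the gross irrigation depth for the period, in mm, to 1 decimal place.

28.4 mm

Tmean = (26.8 + 14.9)/2 = 20.85 °C
0.408 Ra = 0.408 × 29.7 = 12.1176 mm/d equivalent
ET₀ = 0.0023 × 12.1176 × (20.85 + 17.8) × √11.9 = 0.0023 × 12.1176 × 38.65 × 3.4496 = 3.7159 mm/d
ETc = Kc × ET₀ = 1.02 × 3.7159 = 3.7902 mm/d
Crop demand D = ETc × 14 d = 3.7902 × 14 = 53.063 mm
D − Pe = 53.063 − 27.8 = 25.263 mm
Gross irrigation = 25.263 / 0.89 = 28.385 mm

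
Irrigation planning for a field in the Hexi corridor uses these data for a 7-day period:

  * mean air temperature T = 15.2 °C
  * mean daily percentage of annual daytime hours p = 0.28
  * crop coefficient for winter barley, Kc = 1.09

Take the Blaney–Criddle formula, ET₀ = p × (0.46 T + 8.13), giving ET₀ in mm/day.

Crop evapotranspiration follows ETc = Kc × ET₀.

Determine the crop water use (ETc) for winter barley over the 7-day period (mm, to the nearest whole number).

32 mm

ET₀ = 0.28 × (0.46 × 15.2 + 8.13) = 0.28 × 15.122 = 4.2342 mm/d
ETc = Kc × ET₀ = 1.09 × 4.2342 = 4.6153 mm/d
Over 7 days: 4.6153 × 7 = 32.307 mm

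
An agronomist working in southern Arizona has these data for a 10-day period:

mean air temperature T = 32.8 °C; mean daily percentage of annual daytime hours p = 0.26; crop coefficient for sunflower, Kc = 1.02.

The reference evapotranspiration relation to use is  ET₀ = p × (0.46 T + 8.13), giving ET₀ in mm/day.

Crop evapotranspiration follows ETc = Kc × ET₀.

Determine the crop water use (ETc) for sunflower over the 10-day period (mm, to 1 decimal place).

ET₀ = 0.26 × (0.46 × 32.8 + 8.13) = 0.26 × 23.218 = 6.0367 mm/d
ETc = Kc × ET₀ = 1.02 × 6.0367 = 6.1574 mm/d
Over 10 days: 6.1574 × 10 = 61.574 mm

61.6 mm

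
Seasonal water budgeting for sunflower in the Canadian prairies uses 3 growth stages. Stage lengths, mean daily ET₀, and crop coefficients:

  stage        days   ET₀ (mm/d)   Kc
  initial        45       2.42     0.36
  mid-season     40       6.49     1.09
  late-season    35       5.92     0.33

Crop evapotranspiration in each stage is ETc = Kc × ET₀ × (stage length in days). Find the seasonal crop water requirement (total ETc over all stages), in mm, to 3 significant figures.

initial: 0.36 × 2.42 × 45 = 39.20 mm
mid-season: 1.09 × 6.49 × 40 = 282.96 mm
late-season: 0.33 × 5.92 × 35 = 68.38 mm
Seasonal total = 390.54 mm

391 mm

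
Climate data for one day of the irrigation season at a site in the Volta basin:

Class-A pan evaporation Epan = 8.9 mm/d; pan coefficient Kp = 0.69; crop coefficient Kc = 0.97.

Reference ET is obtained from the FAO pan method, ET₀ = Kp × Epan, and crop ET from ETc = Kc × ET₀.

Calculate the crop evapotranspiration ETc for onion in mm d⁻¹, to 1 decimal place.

ET₀ = 0.69 × 8.9 = 6.1410 mm/d
ETc = Kc × ET₀ = 0.97 × 6.1410 = 5.9568 mm/d

6.0 mm d⁻¹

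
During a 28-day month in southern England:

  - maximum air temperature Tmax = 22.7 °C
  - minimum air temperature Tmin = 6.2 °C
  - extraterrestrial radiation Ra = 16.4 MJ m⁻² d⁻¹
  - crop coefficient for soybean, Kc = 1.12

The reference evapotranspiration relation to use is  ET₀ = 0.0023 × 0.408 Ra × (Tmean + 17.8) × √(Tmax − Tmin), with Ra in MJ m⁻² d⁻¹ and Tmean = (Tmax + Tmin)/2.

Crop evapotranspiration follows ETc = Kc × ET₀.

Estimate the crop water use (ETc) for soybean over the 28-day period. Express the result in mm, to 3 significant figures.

63.2 mm

Tmean = (22.7 + 6.2)/2 = 14.45 °C
0.408 Ra = 0.408 × 16.4 = 6.6912 mm/d equivalent
ET₀ = 0.0023 × 6.6912 × (14.45 + 17.8) × √16.5 = 0.0023 × 6.6912 × 32.25 × 4.0620 = 2.0161 mm/d
ETc = Kc × ET₀ = 1.12 × 2.0161 = 2.2580 mm/d
Over 28 days: 2.2580 × 28 = 63.224 mm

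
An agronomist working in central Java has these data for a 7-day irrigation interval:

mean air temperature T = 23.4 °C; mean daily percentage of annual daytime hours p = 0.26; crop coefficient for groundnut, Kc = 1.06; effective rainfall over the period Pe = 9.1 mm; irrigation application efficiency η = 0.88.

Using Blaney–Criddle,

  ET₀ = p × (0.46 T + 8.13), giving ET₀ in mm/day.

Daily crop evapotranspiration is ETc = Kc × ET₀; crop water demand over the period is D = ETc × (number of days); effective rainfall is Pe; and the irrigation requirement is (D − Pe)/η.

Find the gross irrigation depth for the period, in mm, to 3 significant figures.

ET₀ = 0.26 × (0.46 × 23.4 + 8.13) = 0.26 × 18.894 = 4.9124 mm/d
ETc = Kc × ET₀ = 1.06 × 4.9124 = 5.2071 mm/d
Crop demand D = ETc × 7 d = 5.2071 × 7 = 36.450 mm
D − Pe = 36.450 − 9.1 = 27.350 mm
Gross irrigation = 27.350 / 0.88 = 31.080 mm

31.1 mm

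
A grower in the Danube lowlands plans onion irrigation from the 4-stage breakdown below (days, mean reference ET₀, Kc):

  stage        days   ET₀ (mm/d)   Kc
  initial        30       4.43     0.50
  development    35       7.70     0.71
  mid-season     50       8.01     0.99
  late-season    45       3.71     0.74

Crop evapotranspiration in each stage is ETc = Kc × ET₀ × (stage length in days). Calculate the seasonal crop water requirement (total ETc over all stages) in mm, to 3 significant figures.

778 mm

initial: 0.50 × 4.43 × 30 = 66.45 mm
development: 0.71 × 7.70 × 35 = 191.35 mm
mid-season: 0.99 × 8.01 × 50 = 396.50 mm
late-season: 0.74 × 3.71 × 45 = 123.54 mm
Seasonal total = 777.84 mm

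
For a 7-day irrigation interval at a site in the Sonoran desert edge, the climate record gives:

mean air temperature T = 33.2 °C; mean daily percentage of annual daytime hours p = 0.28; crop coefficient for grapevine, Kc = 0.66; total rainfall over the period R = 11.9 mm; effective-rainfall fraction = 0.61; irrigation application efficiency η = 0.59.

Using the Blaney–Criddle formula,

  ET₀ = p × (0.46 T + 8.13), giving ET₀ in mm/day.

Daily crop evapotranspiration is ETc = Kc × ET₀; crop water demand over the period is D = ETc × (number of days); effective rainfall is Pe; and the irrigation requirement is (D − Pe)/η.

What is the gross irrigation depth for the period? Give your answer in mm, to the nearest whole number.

ET₀ = 0.28 × (0.46 × 33.2 + 8.13) = 0.28 × 23.402 = 6.5526 mm/d
ETc = Kc × ET₀ = 0.66 × 6.5526 = 4.3247 mm/d
Crop demand D = ETc × 7 d = 4.3247 × 7 = 30.273 mm
Pe = 0.61 × 11.9 = 7.259 mm
D − Pe = 30.273 − 7.259 = 23.014 mm
Gross irrigation = 23.014 / 0.59 = 39.007 mm

39 mm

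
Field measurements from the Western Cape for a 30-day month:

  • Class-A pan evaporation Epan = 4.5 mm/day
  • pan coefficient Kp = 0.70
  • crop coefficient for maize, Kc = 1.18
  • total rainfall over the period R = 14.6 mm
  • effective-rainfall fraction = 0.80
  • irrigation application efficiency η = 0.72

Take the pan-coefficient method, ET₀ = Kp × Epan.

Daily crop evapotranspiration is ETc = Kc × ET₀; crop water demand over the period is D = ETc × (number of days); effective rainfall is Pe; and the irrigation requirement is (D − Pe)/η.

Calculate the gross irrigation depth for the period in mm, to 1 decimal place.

138.7 mm

ET₀ = 0.70 × 4.5 = 3.1500 mm/d
ETc = Kc × ET₀ = 1.18 × 3.1500 = 3.7170 mm/d
Crop demand D = ETc × 30 d = 3.7170 × 30 = 111.510 mm
Pe = 0.80 × 14.6 = 11.680 mm
D − Pe = 111.510 − 11.680 = 99.830 mm
Gross irrigation = 99.830 / 0.72 = 138.653 mm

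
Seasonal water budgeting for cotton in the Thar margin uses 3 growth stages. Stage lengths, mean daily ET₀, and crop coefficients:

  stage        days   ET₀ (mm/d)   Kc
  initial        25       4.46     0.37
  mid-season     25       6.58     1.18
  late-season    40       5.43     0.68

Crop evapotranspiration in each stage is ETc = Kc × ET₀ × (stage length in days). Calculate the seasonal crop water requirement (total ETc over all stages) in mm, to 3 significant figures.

383 mm

initial: 0.37 × 4.46 × 25 = 41.26 mm
mid-season: 1.18 × 6.58 × 25 = 194.11 mm
late-season: 0.68 × 5.43 × 40 = 147.70 mm
Seasonal total = 383.07 mm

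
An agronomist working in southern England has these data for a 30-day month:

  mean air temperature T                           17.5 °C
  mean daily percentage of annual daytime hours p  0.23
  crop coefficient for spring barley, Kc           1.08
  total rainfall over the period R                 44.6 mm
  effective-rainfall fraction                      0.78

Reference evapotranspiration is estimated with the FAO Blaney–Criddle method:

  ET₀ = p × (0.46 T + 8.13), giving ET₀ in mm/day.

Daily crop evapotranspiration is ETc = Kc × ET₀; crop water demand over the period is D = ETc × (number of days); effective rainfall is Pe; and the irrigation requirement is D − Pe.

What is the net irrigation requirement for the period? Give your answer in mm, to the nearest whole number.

ET₀ = 0.23 × (0.46 × 17.5 + 8.13) = 0.23 × 16.180 = 3.7214 mm/d
ETc = Kc × ET₀ = 1.08 × 3.7214 = 4.0191 mm/d
Crop demand D = ETc × 30 d = 4.0191 × 30 = 120.573 mm
Pe = 0.78 × 44.6 = 34.788 mm
D − Pe = 120.573 − 34.788 = 85.785 mm

86 mm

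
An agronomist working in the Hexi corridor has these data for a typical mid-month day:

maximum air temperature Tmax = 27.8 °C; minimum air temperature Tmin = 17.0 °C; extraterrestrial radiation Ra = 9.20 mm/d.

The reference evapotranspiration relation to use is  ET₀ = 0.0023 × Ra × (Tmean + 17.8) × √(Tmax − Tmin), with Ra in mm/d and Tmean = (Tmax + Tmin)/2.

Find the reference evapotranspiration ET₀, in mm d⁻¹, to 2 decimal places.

Tmean = (27.8 + 17.0)/2 = 22.40 °C
ET₀ = 0.0023 × 9.20 × (22.40 + 17.8) × √10.8 = 0.0023 × 9.20 × 40.20 × 3.2863 = 2.7954 mm/d

2.80 mm d⁻¹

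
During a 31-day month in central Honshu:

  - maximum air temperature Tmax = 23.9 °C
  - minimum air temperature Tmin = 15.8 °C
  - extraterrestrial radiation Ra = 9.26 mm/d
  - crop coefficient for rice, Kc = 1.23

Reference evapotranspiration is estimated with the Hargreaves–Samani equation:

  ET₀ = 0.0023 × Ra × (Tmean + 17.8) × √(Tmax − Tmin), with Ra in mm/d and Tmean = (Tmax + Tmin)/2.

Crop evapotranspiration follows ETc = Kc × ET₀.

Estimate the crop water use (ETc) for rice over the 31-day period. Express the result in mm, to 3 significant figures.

87.0 mm

Tmean = (23.9 + 15.8)/2 = 19.85 °C
ET₀ = 0.0023 × 9.26 × (19.85 + 17.8) × √8.1 = 0.0023 × 9.26 × 37.65 × 2.8460 = 2.2821 mm/d
ETc = Kc × ET₀ = 1.23 × 2.2821 = 2.8070 mm/d
Over 31 days: 2.8070 × 31 = 87.017 mm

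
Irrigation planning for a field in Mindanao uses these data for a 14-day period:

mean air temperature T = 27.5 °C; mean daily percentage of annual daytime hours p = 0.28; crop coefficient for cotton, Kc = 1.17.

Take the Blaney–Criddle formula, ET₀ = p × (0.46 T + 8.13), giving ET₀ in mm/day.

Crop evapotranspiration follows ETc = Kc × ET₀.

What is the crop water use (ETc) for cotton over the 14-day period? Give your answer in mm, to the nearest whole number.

95 mm

ET₀ = 0.28 × (0.46 × 27.5 + 8.13) = 0.28 × 20.780 = 5.8184 mm/d
ETc = Kc × ET₀ = 1.17 × 5.8184 = 6.8075 mm/d
Over 14 days: 6.8075 × 14 = 95.305 mm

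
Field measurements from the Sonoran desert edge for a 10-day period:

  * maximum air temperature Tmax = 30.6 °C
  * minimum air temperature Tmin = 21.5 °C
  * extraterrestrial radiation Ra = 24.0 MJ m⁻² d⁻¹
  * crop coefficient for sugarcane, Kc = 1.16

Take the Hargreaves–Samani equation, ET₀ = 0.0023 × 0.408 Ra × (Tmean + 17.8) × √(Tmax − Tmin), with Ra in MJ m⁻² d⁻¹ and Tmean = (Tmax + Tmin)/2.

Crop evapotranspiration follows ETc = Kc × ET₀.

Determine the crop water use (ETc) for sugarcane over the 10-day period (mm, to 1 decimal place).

34.6 mm

Tmean = (30.6 + 21.5)/2 = 26.05 °C
0.408 Ra = 0.408 × 24.0 = 9.7920 mm/d equivalent
ET₀ = 0.0023 × 9.7920 × (26.05 + 17.8) × √9.1 = 0.0023 × 9.7920 × 43.85 × 3.0166 = 2.9791 mm/d
ETc = Kc × ET₀ = 1.16 × 2.9791 = 3.4558 mm/d
Over 10 days: 3.4558 × 10 = 34.558 mm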